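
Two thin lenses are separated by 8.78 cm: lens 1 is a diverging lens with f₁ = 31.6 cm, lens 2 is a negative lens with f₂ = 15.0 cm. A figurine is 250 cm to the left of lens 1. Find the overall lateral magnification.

m = +0.0325

f₁ = −31.6 cm (diverging).
Lens 1: 1/d_i1 = 1/(-31.6) − 1/(250) = -0.03565, so d_i1 = -28.05 cm; m₁ = −d_i1/d_o1 = +0.1122.
d_o2 = 8.78 − (-28.05) = 36.83 cm.
f₂ = −15.0 cm (diverging).
Lens 2: 1/d_i2 = 1/(-15.0) − 1/(36.83) = -0.09382, so d_i2 = -10.66 cm; m₂ = −d_i2/d_o2 = +0.2894.
m = m₁·m₂ = (+0.1122)(+0.2894) = +0.0325.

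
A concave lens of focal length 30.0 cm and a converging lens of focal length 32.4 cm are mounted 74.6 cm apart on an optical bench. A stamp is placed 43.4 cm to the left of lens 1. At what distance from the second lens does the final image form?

49.9 cm

Lens 1 is diverging, so f₁ = −30.0 cm.
Lens 1: 1/d_i1 = 1/f₁ − 1/d_o1 = 1/(-30.0) − 1/(43.4) = -0.05637, so d_i1 = -17.74 cm.
The intermediate image is 17.74 cm to the left of lens 1 (virtual), which is 74.6 − (-17.74) = 92.34 cm to the left of lens 2, so d_o2 = +92.34 cm.
Lens 2: 1/d_i2 = 1/f₂ − 1/d_o2 = 1/(32.4) − 1/(92.34) = 0.02003, so d_i2 = 49.9 cm.
The final image is real, 49.9 cm to the right of lens 2 (overall magnification ≈ -0.22).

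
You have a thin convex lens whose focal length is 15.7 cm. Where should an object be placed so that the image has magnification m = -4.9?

18.9 cm

m = −d_i/d_o ⇒ d_i = −m·d_o.
1/f = 1/d_o + 1/d_i = 1/d_o − 1/(m·d_o) = (1 − 1/m)/d_o, so d_o = f(1 − 1/m) = (15.70)(1 − 1/(-4.9)) = 18.9 cm.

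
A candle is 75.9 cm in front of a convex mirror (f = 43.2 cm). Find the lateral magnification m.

For a convex mirror, f = -43.2 cm.
1/d_i = 1/f − 1/d_o = 1/(-43.20) − 1/(75.9) = -0.03632, so d_i = -27.53 cm.
m = −d_i/d_o = −(-27.53)/(75.9) = +0.363.
The image is virtual, upright and reduced, behind the mirror.

m = +0.363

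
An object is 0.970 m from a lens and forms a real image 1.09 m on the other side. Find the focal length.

Real image ⇒ d_i = +1.09 m.
1/f = 1/d_o + 1/d_i = 1/(0.970) + 1/(1.09) = 1.948, so f = 0.513 m.
Since f is positive, the lens is converging.

f = 0.513 m (converging)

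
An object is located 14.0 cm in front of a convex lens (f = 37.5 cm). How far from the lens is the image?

22.3 cm

Thin-lens equation: 1/d_i = 1/f − 1/d_o = 1/(37.50) − 1/(14.0) = 0.02667 − 0.07143 = -0.04476, so d_i = -22.3 cm.
The image is virtual, upright and enlarged, on the same side as the object.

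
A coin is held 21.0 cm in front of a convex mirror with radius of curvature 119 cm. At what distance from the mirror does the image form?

15.5 cm

f = R/2 = 119/2 = 59.50 cm; for a convex mirror, f = -59.50 cm.
Mirror equation: 1/q = 1/f − 1/p = 1/(-59.50) − 1/(21.0) = -0.01681 − 0.04762 = -0.06443, so q = -15.5 cm.
The image is virtual, upright and reduced, behind the mirror.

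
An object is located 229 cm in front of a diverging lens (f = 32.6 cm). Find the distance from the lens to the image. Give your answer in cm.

For a diverging lens, f = -32.6 cm.
Lens equation: 1/d_i = 1/f − 1/d_o = 1/(-32.60) − 1/(229) = -0.03067 − 0.004367 = -0.03504, so d_i = -28.5 cm.
The image is virtual, upright and reduced, on the same side as the object.

28.5 cm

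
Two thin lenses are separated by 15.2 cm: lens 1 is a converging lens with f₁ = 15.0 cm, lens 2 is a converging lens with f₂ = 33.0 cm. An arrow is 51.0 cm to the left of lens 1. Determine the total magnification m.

Lens 1: 1/d_i1 = 1/(15.0) − 1/(51.0) = 0.04706, so d_i1 = 21.25 cm; m₁ = −d_i1/d_o1 = -0.4167.
d_o2 = 15.2 − (21.25) = -6.050 cm (virtual object).
Lens 2: 1/d_i2 = 1/(33.0) − 1/(-6.050) = 0.1956, so d_i2 = 5.113 cm; m₂ = −d_i2/d_o2 = +0.8451.
m = m₁·m₂ = (-0.4167)(+0.8451) = -0.352.

m = -0.352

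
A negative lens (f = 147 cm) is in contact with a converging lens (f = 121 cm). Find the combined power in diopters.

P₁ = 1/f₁ = 1/(-1.47 m) = -0.6803 D; P₂ = 1/f₂ = 1/(1.21 m) = +0.8264 D.
For thin lenses in contact, P = P₁ + P₂ = (-0.6803) + (+0.8264) = +0.146 D.

P = +0.146 D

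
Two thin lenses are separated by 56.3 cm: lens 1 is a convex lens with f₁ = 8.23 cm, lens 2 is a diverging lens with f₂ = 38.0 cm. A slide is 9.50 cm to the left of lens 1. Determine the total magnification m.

Lens 1: 1/d_i1 = 1/(8.23) − 1/(9.50) = 0.01624, so d_i1 = 61.56 cm; m₁ = −d_i1/d_o1 = -6.480.
d_o2 = 56.3 − (61.56) = -5.260 cm (virtual object).
f₂ = −38.0 cm (diverging).
Lens 2: 1/d_i2 = 1/(-38.0) − 1/(-5.260) = 0.1638, so d_i2 = 6.105 cm; m₂ = −d_i2/d_o2 = +1.161.
m = m₁·m₂ = (-6.480)(+1.161) = -7.52.

m = -7.52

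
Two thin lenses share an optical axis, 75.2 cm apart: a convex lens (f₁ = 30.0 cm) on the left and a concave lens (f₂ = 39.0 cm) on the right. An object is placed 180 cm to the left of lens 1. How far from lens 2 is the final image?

19.5 cm

Lens 1: 1/d_i1 = 1/f₁ − 1/d_o1 = 1/(30.0) − 1/(180) = 0.02778, so d_i1 = 36.00 cm.
The intermediate image is 36.00 cm to the right of lens 1, which is 75.2 − (36.00) = 39.20 cm to the left of lens 2, so d_o2 = +39.20 cm.
Lens 2 is diverging, so f₂ = −39.0 cm.
Lens 2: 1/d_i2 = 1/f₂ − 1/d_o2 = 1/(-39.0) − 1/(39.20) = -0.05115, so d_i2 = -19.5 cm.
The final image is virtual, 19.5 cm to the left of lens 2 (overall magnification ≈ -0.100).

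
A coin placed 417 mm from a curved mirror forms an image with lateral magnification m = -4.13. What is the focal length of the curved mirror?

m = −d_i/d_o ⇒ d_i = −m·d_o = −(-4.13)·(417) = 1722 mm.
1/f = 1/d_o + 1/d_i = 1/(417) + 1/(1722) = 0.002979, so f = 336 mm.
Since f is positive, the curved mirror is concave.

f = 336 mm (concave)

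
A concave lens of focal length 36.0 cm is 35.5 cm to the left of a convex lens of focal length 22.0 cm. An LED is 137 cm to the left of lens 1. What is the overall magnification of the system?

m = -0.109

f₁ = −36.0 cm (diverging).
Lens 1: 1/d_i1 = 1/(-36.0) − 1/(137) = -0.03508, so d_i1 = -28.51 cm; m₁ = −d_i1/d_o1 = +0.2081.
d_o2 = 35.5 − (-28.51) = 64.01 cm.
Lens 2: 1/d_i2 = 1/(22.0) − 1/(64.01) = 0.02983, so d_i2 = 33.52 cm; m₂ = −d_i2/d_o2 = -0.5237.
m = m₁·m₂ = (+0.2081)(-0.5237) = -0.109.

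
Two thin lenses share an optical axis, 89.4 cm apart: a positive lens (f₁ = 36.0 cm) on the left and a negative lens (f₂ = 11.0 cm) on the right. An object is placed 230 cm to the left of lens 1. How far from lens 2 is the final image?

Lens 1: 1/d_i1 = 1/f₁ − 1/d_o1 = 1/(36.0) − 1/(230) = 0.02343, so d_i1 = 42.68 cm.
The intermediate image is 42.68 cm to the right of lens 1, which is 89.4 − (42.68) = 46.72 cm to the left of lens 2, so d_o2 = +46.72 cm.
Lens 2 is diverging, so f₂ = −11.0 cm.
Lens 2: 1/d_i2 = 1/f₂ − 1/d_o2 = 1/(-11.0) − 1/(46.72) = -0.1123, so d_i2 = -8.90 cm.
The final image is virtual, 8.90 cm to the left of lens 2 (overall magnification ≈ -0.035).

8.90 cm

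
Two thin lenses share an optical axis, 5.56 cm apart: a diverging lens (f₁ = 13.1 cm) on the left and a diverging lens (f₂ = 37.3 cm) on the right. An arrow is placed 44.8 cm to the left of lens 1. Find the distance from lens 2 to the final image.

11.0 cm

Lens 1 is diverging, so f₁ = −13.1 cm.
Lens 1: 1/d_i1 = 1/f₁ − 1/d_o1 = 1/(-13.1) − 1/(44.8) = -0.09866, so d_i1 = -10.14 cm.
The intermediate image is 10.14 cm to the left of lens 1 (virtual), which is 5.56 − (-10.14) = 15.70 cm to the left of lens 2, so d_o2 = +15.70 cm.
Lens 2 is diverging, so f₂ = −37.3 cm.
Lens 2: 1/d_i2 = 1/f₂ − 1/d_o2 = 1/(-37.3) − 1/(15.70) = -0.09050, so d_i2 = -11.0 cm.
The final image is virtual, 11.0 cm to the left of lens 2 (overall magnification ≈ 0.16).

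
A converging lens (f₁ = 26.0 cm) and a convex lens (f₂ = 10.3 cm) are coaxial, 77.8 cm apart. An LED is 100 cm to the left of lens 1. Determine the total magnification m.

Lens 1: 1/d_i1 = 1/(26.0) − 1/(100) = 0.02846, so d_i1 = 35.14 cm; m₁ = −d_i1/d_o1 = -0.3514.
d_o2 = 77.8 − (35.14) = 42.66 cm.
Lens 2: 1/d_i2 = 1/(10.3) − 1/(42.66) = 0.07365, so d_i2 = 13.58 cm; m₂ = −d_i2/d_o2 = -0.3183.
m = m₁·m₂ = (-0.3514)(-0.3183) = +0.112.

m = +0.112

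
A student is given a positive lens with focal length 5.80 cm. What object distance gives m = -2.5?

8.12 cm

m = −d_i/d_o ⇒ d_i = −m·d_o.
1/f = 1/d_o + 1/d_i = 1/d_o − 1/(m·d_o) = (1 − 1/m)/d_o, so d_o = f(1 − 1/m) = (5.800)(1 − 1/(-2.5)) = 8.12 cm.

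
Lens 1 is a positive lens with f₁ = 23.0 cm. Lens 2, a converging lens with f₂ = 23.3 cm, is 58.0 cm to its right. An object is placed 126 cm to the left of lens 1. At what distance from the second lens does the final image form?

Lens 1: 1/d_i1 = 1/f₁ − 1/d_o1 = 1/(23.0) − 1/(126) = 0.03554, so d_i1 = 28.14 cm.
The intermediate image is 28.14 cm to the right of lens 1, which is 58.0 − (28.14) = 29.86 cm to the left of lens 2, so d_o2 = +29.86 cm.
Lens 2: 1/d_i2 = 1/f₂ − 1/d_o2 = 1/(23.3) − 1/(29.86) = 0.009429, so d_i2 = 106 cm.
The final image is real, 106 cm to the right of lens 2 (overall magnification ≈ 0.79).

106 cm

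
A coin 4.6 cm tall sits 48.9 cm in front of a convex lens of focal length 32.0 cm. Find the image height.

8.71 cm

1/d_i = 1/f − 1/d_o = 1/(32.00) − 1/(48.9) = 0.01080, so d_i = 92.59 cm.
m = −d_i/d_o = -1.893.
|h_i| = |m|·h_o = 1.893 × 4.6 = 8.71 cm. The image is real, inverted and enlarged, on the far side of the lens.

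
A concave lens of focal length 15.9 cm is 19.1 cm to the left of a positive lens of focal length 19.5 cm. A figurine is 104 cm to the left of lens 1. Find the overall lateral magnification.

f₁ = −15.9 cm (diverging).
Lens 1: 1/d_i1 = 1/(-15.9) − 1/(104) = -0.07251, so d_i1 = -13.79 cm; m₁ = −d_i1/d_o1 = +0.1326.
d_o2 = 19.1 − (-13.79) = 32.89 cm.
Lens 2: 1/d_i2 = 1/(19.5) − 1/(32.89) = 0.02088, so d_i2 = 47.90 cm; m₂ = −d_i2/d_o2 = -1.456.
m = m₁·m₂ = (+0.1326)(-1.456) = -0.193.

m = -0.193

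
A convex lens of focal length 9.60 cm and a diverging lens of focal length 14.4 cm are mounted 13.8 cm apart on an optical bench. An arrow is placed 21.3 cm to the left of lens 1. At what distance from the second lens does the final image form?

Lens 1: 1/d_i1 = 1/f₁ − 1/d_o1 = 1/(9.60) − 1/(21.3) = 0.05722, so d_i1 = 17.48 cm.
The intermediate image is 17.48 cm to the right of lens 1, which lies 3.680 cm to the right of lens 2 — a virtual object — so d_o2 = −3.680 cm.
Lens 2 is diverging, so f₂ = −14.4 cm.
Lens 2: 1/d_i2 = 1/f₂ − 1/d_o2 = 1/(-14.4) − 1/(-3.680) = 0.2023, so d_i2 = 4.94 cm.
The final image is real, 4.94 cm to the right of lens 2 (overall magnification ≈ -1.1).

4.94 cm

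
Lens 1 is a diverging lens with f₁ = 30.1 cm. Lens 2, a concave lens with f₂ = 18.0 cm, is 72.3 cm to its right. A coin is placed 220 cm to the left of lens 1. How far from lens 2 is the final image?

15.2 cm

Lens 1 is diverging, so f₁ = −30.1 cm.
Lens 1: 1/d_i1 = 1/f₁ − 1/d_o1 = 1/(-30.1) − 1/(220) = -0.03777, so d_i1 = -26.48 cm.
The intermediate image is 26.48 cm to the left of lens 1 (virtual), which is 72.3 − (-26.48) = 98.78 cm to the left of lens 2, so d_o2 = +98.78 cm.
Lens 2 is diverging, so f₂ = −18.0 cm.
Lens 2: 1/d_i2 = 1/f₂ − 1/d_o2 = 1/(-18.0) − 1/(98.78) = -0.06568, so d_i2 = -15.2 cm.
The final image is virtual, 15.2 cm to the left of lens 2 (overall magnification ≈ 0.019).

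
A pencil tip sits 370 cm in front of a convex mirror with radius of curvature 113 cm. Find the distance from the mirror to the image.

f = R/2 = 113/2 = 56.50 cm; for a convex mirror, f = -56.50 cm.
Mirror equation: 1/s_i = 1/f − 1/s_o = 1/(-56.50) − 1/(370) = -0.01770 − 0.002703 = -0.02040, so s_i = -49.0 cm.
The image is virtual, upright and reduced, behind the mirror.

49.0 cm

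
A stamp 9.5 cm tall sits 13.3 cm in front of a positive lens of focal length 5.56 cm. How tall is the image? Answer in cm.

1/d_i = 1/f − 1/d_o = 1/(5.560) − 1/(13.3) = 0.1047, so d_i = 9.554 cm.
m = −d_i/d_o = -0.7183.
|h_i| = |m|·h_o = 0.7183 × 9.5 = 6.82 cm. The image is real, inverted and reduced, on the far side of the lens.

6.82 cm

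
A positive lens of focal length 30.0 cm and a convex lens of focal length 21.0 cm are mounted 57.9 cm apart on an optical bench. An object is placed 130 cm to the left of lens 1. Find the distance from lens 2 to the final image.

189 cm

Lens 1: 1/d_i1 = 1/f₁ − 1/d_o1 = 1/(30.0) − 1/(130) = 0.02564, so d_i1 = 39.00 cm.
The intermediate image is 39.00 cm to the right of lens 1, which is 57.9 − (39.00) = 18.90 cm to the left of lens 2, so d_o2 = +18.90 cm.
Lens 2: 1/d_i2 = 1/f₂ − 1/d_o2 = 1/(21.0) − 1/(18.90) = -0.005291, so d_i2 = -189 cm.
The final image is virtual, 189 cm to the left of lens 2 (overall magnification ≈ -3.0).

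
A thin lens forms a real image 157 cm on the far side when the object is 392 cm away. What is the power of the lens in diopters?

P = +0.892 D

d_i = +157 cm.
1/f = 1/d_o + 1/d_i = 1/(392) + 1/(157) = 0.008920 cm⁻¹.
f = 112.1 cm = 1.121 m, so P = 1/f = +0.892 D.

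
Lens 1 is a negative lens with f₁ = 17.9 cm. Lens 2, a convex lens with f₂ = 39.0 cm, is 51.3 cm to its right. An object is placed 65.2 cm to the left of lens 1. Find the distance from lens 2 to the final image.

96.7 cm

Lens 1 is diverging, so f₁ = −17.9 cm.
Lens 1: 1/d_i1 = 1/f₁ − 1/d_o1 = 1/(-17.9) − 1/(65.2) = -0.07120, so d_i1 = -14.04 cm.
The intermediate image is 14.04 cm to the left of lens 1 (virtual), which is 51.3 − (-14.04) = 65.34 cm to the left of lens 2, so d_o2 = +65.34 cm.
Lens 2: 1/d_i2 = 1/f₂ − 1/d_o2 = 1/(39.0) − 1/(65.34) = 0.01034, so d_i2 = 96.7 cm.
The final image is real, 96.7 cm to the right of lens 2 (overall magnification ≈ -0.32).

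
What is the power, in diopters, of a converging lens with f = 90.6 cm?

P = +1.10 D

f = 90.6 cm = 0.906 m.
P = 1/f = 1/(0.906 m) = +1.10 D.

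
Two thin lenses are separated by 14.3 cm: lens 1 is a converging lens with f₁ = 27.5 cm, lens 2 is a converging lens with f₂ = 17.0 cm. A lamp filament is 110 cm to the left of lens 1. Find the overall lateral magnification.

Lens 1: 1/d_i1 = 1/(27.5) − 1/(110) = 0.02727, so d_i1 = 36.67 cm; m₁ = −d_i1/d_o1 = -0.3334.
d_o2 = 14.3 − (36.67) = -22.37 cm (virtual object).
Lens 2: 1/d_i2 = 1/(17.0) − 1/(-22.37) = 0.1035, so d_i2 = 9.659 cm; m₂ = −d_i2/d_o2 = +0.4318.
m = m₁·m₂ = (-0.3334)(+0.4318) = -0.144.

m = -0.144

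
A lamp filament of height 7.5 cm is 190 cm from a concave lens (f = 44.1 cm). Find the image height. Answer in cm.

1.41 cm

For a concave lens, f = -44.1 cm.
1/d_i = 1/f − 1/d_o = 1/(-44.10) − 1/(190) = -0.02794, so d_i = -35.79 cm.
m = −d_i/d_o = +0.1884.
|h_i| = |m|·h_o = 0.1884 × 7.5 = 1.41 cm. The image is virtual, upright and reduced, on the same side as the object.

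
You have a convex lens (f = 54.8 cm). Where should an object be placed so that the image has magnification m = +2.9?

m = −d_i/d_o ⇒ d_i = −m·d_o.
1/f = 1/d_o + 1/d_i = 1/d_o − 1/(m·d_o) = (1 − 1/m)/d_o, so d_o = f(1 − 1/m) = (54.80)(1 − 1/(+2.9)) = 35.9 cm.

35.9 cm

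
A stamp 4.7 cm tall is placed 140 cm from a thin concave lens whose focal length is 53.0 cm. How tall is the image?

For a concave lens, f = -53.0 cm.
1/d_i = 1/f − 1/d_o = 1/(-53.00) − 1/(140) = -0.02601, so d_i = -38.45 cm.
m = −d_i/d_o = +0.2746.
|h_i| = |m|·h_o = 0.2746 × 4.7 = 1.29 cm. The image is virtual, upright and reduced, on the same side as the object.

1.29 cm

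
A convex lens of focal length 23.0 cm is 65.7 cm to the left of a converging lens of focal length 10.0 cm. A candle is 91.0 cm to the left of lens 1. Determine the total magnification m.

m = +0.136

Lens 1: 1/d_i1 = 1/(23.0) − 1/(91.0) = 0.03249, so d_i1 = 30.78 cm; m₁ = −d_i1/d_o1 = -0.3382.
d_o2 = 65.7 − (30.78) = 34.92 cm.
Lens 2: 1/d_i2 = 1/(10.0) − 1/(34.92) = 0.07136, so d_i2 = 14.01 cm; m₂ = −d_i2/d_o2 = -0.4013.
m = m₁·m₂ = (-0.3382)(-0.4013) = +0.136.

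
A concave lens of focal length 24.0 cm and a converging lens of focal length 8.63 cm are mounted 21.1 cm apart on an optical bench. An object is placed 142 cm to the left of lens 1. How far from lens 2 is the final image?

10.9 cm

Lens 1 is diverging, so f₁ = −24.0 cm.
Lens 1: 1/d_i1 = 1/f₁ − 1/d_o1 = 1/(-24.0) − 1/(142) = -0.04871, so d_i1 = -20.53 cm.
The intermediate image is 20.53 cm to the left of lens 1 (virtual), which is 21.1 − (-20.53) = 41.63 cm to the left of lens 2, so d_o2 = +41.63 cm.
Lens 2: 1/d_i2 = 1/f₂ − 1/d_o2 = 1/(8.63) − 1/(41.63) = 0.09185, so d_i2 = 10.9 cm.
The final image is real, 10.9 cm to the right of lens 2 (overall magnification ≈ -0.038).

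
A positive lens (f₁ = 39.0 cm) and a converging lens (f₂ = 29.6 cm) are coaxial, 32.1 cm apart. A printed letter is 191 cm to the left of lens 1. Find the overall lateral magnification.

m = -0.163

Lens 1: 1/d_i1 = 1/(39.0) − 1/(191) = 0.02041, so d_i1 = 49.01 cm; m₁ = −d_i1/d_o1 = -0.2566.
d_o2 = 32.1 − (49.01) = -16.91 cm (virtual object).
Lens 2: 1/d_i2 = 1/(29.6) − 1/(-16.91) = 0.09292, so d_i2 = 10.76 cm; m₂ = −d_i2/d_o2 = +0.6364.
m = m₁·m₂ = (-0.2566)(+0.6364) = -0.163.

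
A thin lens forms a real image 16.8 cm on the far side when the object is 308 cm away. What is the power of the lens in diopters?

P = +6.28 D

d_i = +16.8 cm.
1/f = 1/d_o + 1/d_i = 1/(308) + 1/(16.8) = 0.06277 cm⁻¹.
f = 15.93 cm = 0.1593 m, so P = 1/f = +6.28 D.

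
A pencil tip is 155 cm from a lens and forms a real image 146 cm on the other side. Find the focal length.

Real image ⇒ d_i = +146 cm.
1/f = 1/d_o + 1/d_i = 1/(155) + 1/(146) = 0.01330, so f = 75.2 cm.
Since f is positive, the lens is converging.

f = 75.2 cm (converging)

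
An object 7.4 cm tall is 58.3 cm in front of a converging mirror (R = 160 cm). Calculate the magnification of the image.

m = +3.69

f = R/2 = 160/2 = 80.00 cm.
1/d_i = 1/f − 1/d_o = 1/(80.00) − 1/(58.3) = -0.004653, so d_i = -214.9 cm.
m = −d_i/d_o = −(-214.9)/(58.3) = +3.69.
The image is virtual, upright and enlarged, behind the mirror.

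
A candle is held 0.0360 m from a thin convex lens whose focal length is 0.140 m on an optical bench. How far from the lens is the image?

Lens equation: 1/s_i = 1/f − 1/s_o = 1/(0.1400) − 1/(0.0360) = 7.143 − 27.78 = -20.63, so s_i = -0.0485 m.
The image is virtual, upright and enlarged, on the same side as the object.

0.0485 m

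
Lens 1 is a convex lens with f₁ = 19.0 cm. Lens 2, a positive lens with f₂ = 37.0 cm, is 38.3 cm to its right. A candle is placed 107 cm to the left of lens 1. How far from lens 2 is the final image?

Lens 1: 1/d_i1 = 1/f₁ − 1/d_o1 = 1/(19.0) − 1/(107) = 0.04329, so d_i1 = 23.10 cm.
The intermediate image is 23.10 cm to the right of lens 1, which is 38.3 − (23.10) = 15.20 cm to the left of lens 2, so d_o2 = +15.20 cm.
Lens 2: 1/d_i2 = 1/f₂ − 1/d_o2 = 1/(37.0) − 1/(15.20) = -0.03876, so d_i2 = -25.8 cm.
The final image is virtual, 25.8 cm to the left of lens 2 (overall magnification ≈ -0.37).

25.8 cm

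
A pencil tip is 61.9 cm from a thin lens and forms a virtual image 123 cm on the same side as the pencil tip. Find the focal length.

f = 125 cm (converging)

Virtual image ⇒ d_i = −123 cm.
1/f = 1/d_o + 1/d_i = 1/(61.9) + 1/(-123) = 0.008025, so f = 125 cm.
Since f is positive, the thin lens is converging.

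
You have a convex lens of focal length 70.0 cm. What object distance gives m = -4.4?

m = −d_i/d_o ⇒ d_i = −m·d_o.
1/f = 1/d_o + 1/d_i = 1/d_o − 1/(m·d_o) = (1 − 1/m)/d_o, so d_o = f(1 − 1/m) = (70.00)(1 − 1/(-4.4)) = 85.9 cm.

85.9 cm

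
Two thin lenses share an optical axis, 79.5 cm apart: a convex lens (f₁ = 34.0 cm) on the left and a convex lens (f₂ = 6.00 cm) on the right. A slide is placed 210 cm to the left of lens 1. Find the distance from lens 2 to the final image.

Lens 1: 1/d_i1 = 1/f₁ − 1/d_o1 = 1/(34.0) − 1/(210) = 0.02465, so d_i1 = 40.57 cm.
The intermediate image is 40.57 cm to the right of lens 1, which is 79.5 − (40.57) = 38.93 cm to the left of lens 2, so d_o2 = +38.93 cm.
Lens 2: 1/d_i2 = 1/f₂ − 1/d_o2 = 1/(6.00) − 1/(38.93) = 0.1410, so d_i2 = 7.09 cm.
The final image is real, 7.09 cm to the right of lens 2 (overall magnification ≈ 0.035).

7.09 cm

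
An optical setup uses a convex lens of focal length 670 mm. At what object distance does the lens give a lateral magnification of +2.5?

402 mm

m = −d_i/d_o ⇒ d_i = −m·d_o.
1/f = 1/d_o + 1/d_i = 1/d_o − 1/(m·d_o) = (1 − 1/m)/d_o, so d_o = f(1 − 1/m) = (670.0)(1 − 1/(+2.5)) = 402 mm.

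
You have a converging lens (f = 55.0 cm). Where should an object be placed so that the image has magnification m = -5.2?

m = −d_i/d_o ⇒ d_i = −m·d_o.
1/f = 1/d_o + 1/d_i = 1/d_o − 1/(m·d_o) = (1 − 1/m)/d_o, so d_o = f(1 − 1/m) = (55.00)(1 − 1/(-5.2)) = 65.6 cm.

65.6 cm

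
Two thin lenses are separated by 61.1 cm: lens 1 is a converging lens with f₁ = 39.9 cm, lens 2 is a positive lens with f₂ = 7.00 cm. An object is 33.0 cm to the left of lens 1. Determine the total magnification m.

m = -0.165

Lens 1: 1/d_i1 = 1/(39.9) − 1/(33.0) = -0.005240, so d_i1 = -190.8 cm; m₁ = −d_i1/d_o1 = +5.782.
d_o2 = 61.1 − (-190.8) = 251.9 cm.
Lens 2: 1/d_i2 = 1/(7.00) − 1/(251.9) = 0.1389, so d_i2 = 7.200 cm; m₂ = −d_i2/d_o2 = -0.02858.
m = m₁·m₂ = (+5.782)(-0.02858) = -0.165.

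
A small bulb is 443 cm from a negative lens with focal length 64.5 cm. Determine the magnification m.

m = +0.127

For a negative lens, f = -64.5 cm.
1/d_i = 1/f − 1/d_o = 1/(-64.50) − 1/(443) = -0.01776, so d_i = -56.30 cm.
m = −d_i/d_o = −(-56.30)/(443) = +0.127.
The image is virtual, upright and reduced, on the same side as the object.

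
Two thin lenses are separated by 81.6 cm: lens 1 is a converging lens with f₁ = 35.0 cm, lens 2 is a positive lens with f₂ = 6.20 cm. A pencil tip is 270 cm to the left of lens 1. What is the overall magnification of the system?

Lens 1: 1/d_i1 = 1/(35.0) − 1/(270) = 0.02487, so d_i1 = 40.21 cm; m₁ = −d_i1/d_o1 = -0.1489.
d_o2 = 81.6 − (40.21) = 41.39 cm.
Lens 2: 1/d_i2 = 1/(6.20) − 1/(41.39) = 0.1371, so d_i2 = 7.292 cm; m₂ = −d_i2/d_o2 = -0.1762.
m = m₁·m₂ = (-0.1489)(-0.1762) = +0.0262.

m = +0.0262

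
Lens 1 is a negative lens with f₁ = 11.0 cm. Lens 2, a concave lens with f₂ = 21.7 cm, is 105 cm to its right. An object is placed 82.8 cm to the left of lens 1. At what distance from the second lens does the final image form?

18.2 cm

Lens 1 is diverging, so f₁ = −11.0 cm.
Lens 1: 1/d_i1 = 1/f₁ − 1/d_o1 = 1/(-11.0) − 1/(82.8) = -0.1030, so d_i1 = -9.710 cm.
The intermediate image is 9.710 cm to the left of lens 1 (virtual), which is 105 − (-9.710) = 114.7 cm to the left of lens 2, so d_o2 = +114.7 cm.
Lens 2 is diverging, so f₂ = −21.7 cm.
Lens 2: 1/d_i2 = 1/f₂ − 1/d_o2 = 1/(-21.7) − 1/(114.7) = -0.05480, so d_i2 = -18.2 cm.
The final image is virtual, 18.2 cm to the left of lens 2 (overall magnification ≈ 0.019).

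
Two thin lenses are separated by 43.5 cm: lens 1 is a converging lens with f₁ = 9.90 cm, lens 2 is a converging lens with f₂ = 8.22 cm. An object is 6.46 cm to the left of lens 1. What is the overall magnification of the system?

Lens 1: 1/d_i1 = 1/(9.90) − 1/(6.46) = -0.05379, so d_i1 = -18.59 cm; m₁ = −d_i1/d_o1 = +2.878.
d_o2 = 43.5 − (-18.59) = 62.09 cm.
Lens 2: 1/d_i2 = 1/(8.22) − 1/(62.09) = 0.1055, so d_i2 = 9.474 cm; m₂ = −d_i2/d_o2 = -0.1526.
m = m₁·m₂ = (+2.878)(-0.1526) = -0.439.

m = -0.439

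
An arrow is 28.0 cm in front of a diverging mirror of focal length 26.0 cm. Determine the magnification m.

For a diverging mirror, f = -26.0 cm.
1/d_i = 1/f − 1/d_o = 1/(-26.00) − 1/(28.0) = -0.07418, so d_i = -13.48 cm.
m = −d_i/d_o = −(-13.48)/(28.0) = +0.481.
The image is virtual, upright and reduced, behind the mirror.

m = +0.481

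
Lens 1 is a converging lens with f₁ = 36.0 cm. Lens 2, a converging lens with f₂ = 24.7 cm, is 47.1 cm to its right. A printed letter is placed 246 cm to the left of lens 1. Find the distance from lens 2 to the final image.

Lens 1: 1/d_i1 = 1/f₁ − 1/d_o1 = 1/(36.0) − 1/(246) = 0.02371, so d_i1 = 42.17 cm.
The intermediate image is 42.17 cm to the right of lens 1, which is 47.1 − (42.17) = 4.930 cm to the left of lens 2, so d_o2 = +4.930 cm.
Lens 2: 1/d_i2 = 1/f₂ − 1/d_o2 = 1/(24.7) − 1/(4.930) = -0.1624, so d_i2 = -6.16 cm.
The final image is virtual, 6.16 cm to the left of lens 2 (overall magnification ≈ -0.21).

6.16 cm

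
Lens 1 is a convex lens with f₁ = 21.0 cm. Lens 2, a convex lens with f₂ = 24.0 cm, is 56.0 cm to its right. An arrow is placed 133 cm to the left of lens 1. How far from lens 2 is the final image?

Lens 1: 1/d_i1 = 1/f₁ − 1/d_o1 = 1/(21.0) − 1/(133) = 0.04010, so d_i1 = 24.94 cm.
The intermediate image is 24.94 cm to the right of lens 1, which is 56.0 − (24.94) = 31.06 cm to the left of lens 2, so d_o2 = +31.06 cm.
Lens 2: 1/d_i2 = 1/f₂ − 1/d_o2 = 1/(24.0) − 1/(31.06) = 0.009471, so d_i2 = 106 cm.
The final image is real, 106 cm to the right of lens 2 (overall magnification ≈ 0.64).

106 cm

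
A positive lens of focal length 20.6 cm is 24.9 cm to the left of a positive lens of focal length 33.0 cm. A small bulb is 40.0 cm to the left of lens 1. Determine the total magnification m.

m = -0.693

Lens 1: 1/d_i1 = 1/(20.6) − 1/(40.0) = 0.02354, so d_i1 = 42.47 cm; m₁ = −d_i1/d_o1 = -1.062.
d_o2 = 24.9 − (42.47) = -17.57 cm (virtual object).
Lens 2: 1/d_i2 = 1/(33.0) − 1/(-17.57) = 0.08722, so d_i2 = 11.47 cm; m₂ = −d_i2/d_o2 = +0.6526.
m = m₁·m₂ = (-1.062)(+0.6526) = -0.693.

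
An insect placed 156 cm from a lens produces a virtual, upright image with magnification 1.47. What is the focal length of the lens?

f = 488 cm (converging)

m = −d_i/d_o ⇒ d_i = −m·d_o = −(+1.47)·(156) = -229.3 cm.
1/f = 1/d_o + 1/d_i = 1/(156) + 1/(-229.3) = 0.002049, so f = 488 cm.
Since f is positive, the lens is converging.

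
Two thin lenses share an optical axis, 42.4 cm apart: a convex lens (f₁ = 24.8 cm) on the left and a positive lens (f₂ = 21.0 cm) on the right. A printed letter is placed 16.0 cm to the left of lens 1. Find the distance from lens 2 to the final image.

Lens 1: 1/d_i1 = 1/f₁ − 1/d_o1 = 1/(24.8) − 1/(16.0) = -0.02218, so d_i1 = -45.09 cm.
The intermediate image is 45.09 cm to the left of lens 1 (virtual), which is 42.4 − (-45.09) = 87.49 cm to the left of lens 2, so d_o2 = +87.49 cm.
Lens 2: 1/d_i2 = 1/f₂ − 1/d_o2 = 1/(21.0) − 1/(87.49) = 0.03619, so d_i2 = 27.6 cm.
The final image is real, 27.6 cm to the right of lens 2 (overall magnification ≈ -0.89).

27.6 cm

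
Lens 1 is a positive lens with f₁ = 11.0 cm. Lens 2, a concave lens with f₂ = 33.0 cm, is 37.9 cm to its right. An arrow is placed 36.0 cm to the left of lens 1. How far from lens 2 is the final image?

Lens 1: 1/d_i1 = 1/f₁ − 1/d_o1 = 1/(11.0) − 1/(36.0) = 0.06313, so d_i1 = 15.84 cm.
The intermediate image is 15.84 cm to the right of lens 1, which is 37.9 − (15.84) = 22.06 cm to the left of lens 2, so d_o2 = +22.06 cm.
Lens 2 is diverging, so f₂ = −33.0 cm.
Lens 2: 1/d_i2 = 1/f₂ − 1/d_o2 = 1/(-33.0) − 1/(22.06) = -0.07563, so d_i2 = -13.2 cm.
The final image is virtual, 13.2 cm to the left of lens 2 (overall magnification ≈ -0.26).

13.2 cm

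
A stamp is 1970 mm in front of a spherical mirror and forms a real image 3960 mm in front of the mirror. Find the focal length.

Real image ⇒ d_i = +3960 mm.
1/f = 1/d_o + 1/d_i = 1/(1970) + 1/(3960) = 0.0007601, so f = 1320 mm.
Since f is positive, the spherical mirror is concave.

f = 1320 mm (concave)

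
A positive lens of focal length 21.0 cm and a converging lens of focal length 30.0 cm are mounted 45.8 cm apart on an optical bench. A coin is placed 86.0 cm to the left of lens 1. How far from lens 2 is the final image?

45.1 cm

Lens 1: 1/d_i1 = 1/f₁ − 1/d_o1 = 1/(21.0) − 1/(86.0) = 0.03599, so d_i1 = 27.78 cm.
The intermediate image is 27.78 cm to the right of lens 1, which is 45.8 − (27.78) = 18.02 cm to the left of lens 2, so d_o2 = +18.02 cm.
Lens 2: 1/d_i2 = 1/f₂ − 1/d_o2 = 1/(30.0) − 1/(18.02) = -0.02216, so d_i2 = -45.1 cm.
The final image is virtual, 45.1 cm to the left of lens 2 (overall magnification ≈ -0.81).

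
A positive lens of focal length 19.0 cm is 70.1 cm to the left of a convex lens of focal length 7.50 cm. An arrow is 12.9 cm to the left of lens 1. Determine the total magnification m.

Lens 1: 1/d_i1 = 1/(19.0) − 1/(12.9) = -0.02489, so d_i1 = -40.18 cm; m₁ = −d_i1/d_o1 = +3.115.
d_o2 = 70.1 − (-40.18) = 110.3 cm.
Lens 2: 1/d_i2 = 1/(7.50) − 1/(110.3) = 0.1243, so d_i2 = 8.047 cm; m₂ = −d_i2/d_o2 = -0.07296.
m = m₁·m₂ = (+3.115)(-0.07296) = -0.227.

m = -0.227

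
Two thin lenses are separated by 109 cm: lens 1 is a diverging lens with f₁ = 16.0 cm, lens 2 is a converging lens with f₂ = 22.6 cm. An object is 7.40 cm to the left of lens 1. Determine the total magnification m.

f₁ = −16.0 cm (diverging).
Lens 1: 1/d_i1 = 1/(-16.0) − 1/(7.40) = -0.1976, so d_i1 = -5.060 cm; m₁ = −d_i1/d_o1 = +0.6838.
d_o2 = 109 − (-5.060) = 114.1 cm.
Lens 2: 1/d_i2 = 1/(22.6) − 1/(114.1) = 0.03548, so d_i2 = 28.18 cm; m₂ = −d_i2/d_o2 = -0.2470.
m = m₁·m₂ = (+0.6838)(-0.2470) = -0.169.

m = -0.169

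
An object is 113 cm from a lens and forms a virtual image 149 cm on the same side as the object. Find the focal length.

Virtual image ⇒ d_i = −149 cm.
1/f = 1/d_o + 1/d_i = 1/(113) + 1/(-149) = 0.002138, so f = 468 cm.
Since f is positive, the lens is converging.

f = 468 cm (converging)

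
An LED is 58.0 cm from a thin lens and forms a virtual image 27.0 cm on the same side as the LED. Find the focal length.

f = -50.5 cm (diverging)

Virtual image ⇒ d_i = −27.0 cm.
1/f = 1/d_o + 1/d_i = 1/(58.0) + 1/(-27.0) = -0.01980, so f = -50.5 cm.
Since f is negative, the thin lens is diverging.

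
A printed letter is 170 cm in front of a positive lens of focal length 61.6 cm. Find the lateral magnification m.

m = -0.568

1/d_i = 1/f − 1/d_o = 1/(61.60) − 1/(170) = 0.01035, so d_i = 96.61 cm.
m = −d_i/d_o = −(96.61)/(170) = -0.568.
The image is real, inverted and reduced, on the far side of the lens.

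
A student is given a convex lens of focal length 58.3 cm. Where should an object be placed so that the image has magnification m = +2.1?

m = −d_i/d_o ⇒ d_i = −m·d_o.
1/f = 1/d_o + 1/d_i = 1/d_o − 1/(m·d_o) = (1 − 1/m)/d_o, so d_o = f(1 − 1/m) = (58.30)(1 − 1/(+2.1)) = 30.5 cm.

30.5 cm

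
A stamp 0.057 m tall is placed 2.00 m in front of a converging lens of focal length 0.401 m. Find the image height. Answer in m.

0.0143 m

1/d_i = 1/f − 1/d_o = 1/(0.4010) − 1/(2.00) = 1.994, so d_i = 0.5016 m.
m = −d_i/d_o = -0.2508.
|h_i| = |m|·h_o = 0.2508 × 0.057 = 0.0143 m. The image is real, inverted and reduced, on the far side of the lens.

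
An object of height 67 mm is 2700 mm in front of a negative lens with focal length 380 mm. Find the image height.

For a negative lens, f = -380 mm.
1/d_i = 1/f − 1/d_o = 1/(-380.0) − 1/(2700) = -0.003002, so d_i = -333.1 mm.
m = −d_i/d_o = +0.1234.
|h_i| = |m|·h_o = 0.1234 × 67 = 8.27 mm. The image is virtual, upright and reduced, on the same side as the object.

8.27 mm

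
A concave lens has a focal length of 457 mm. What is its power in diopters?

For a concave lens, f = −457 mm.
f = -45.7 cm = -0.457 m.
P = 1/f = 1/(-0.457 m) = -2.19 D.

P = -2.19 D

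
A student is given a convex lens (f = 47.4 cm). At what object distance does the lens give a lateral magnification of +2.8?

30.5 cm

m = −d_i/d_o ⇒ d_i = −m·d_o.
1/f = 1/d_o + 1/d_i = 1/d_o − 1/(m·d_o) = (1 − 1/m)/d_o, so d_o = f(1 − 1/m) = (47.40)(1 − 1/(+2.8)) = 30.5 cm.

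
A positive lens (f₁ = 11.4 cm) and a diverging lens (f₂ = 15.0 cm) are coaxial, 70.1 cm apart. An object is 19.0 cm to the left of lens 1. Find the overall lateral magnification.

m = -0.398

Lens 1: 1/d_i1 = 1/(11.4) − 1/(19.0) = 0.03509, so d_i1 = 28.50 cm; m₁ = −d_i1/d_o1 = -1.500.
d_o2 = 70.1 − (28.50) = 41.60 cm.
f₂ = −15.0 cm (diverging).
Lens 2: 1/d_i2 = 1/(-15.0) − 1/(41.60) = -0.09071, so d_i2 = -11.02 cm; m₂ = −d_i2/d_o2 = +0.2650.
m = m₁·m₂ = (-1.500)(+0.2650) = -0.398.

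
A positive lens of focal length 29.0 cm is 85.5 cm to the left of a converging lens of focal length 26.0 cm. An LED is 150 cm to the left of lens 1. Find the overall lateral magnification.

m = +0.265

Lens 1: 1/d_i1 = 1/(29.0) − 1/(150) = 0.02782, so d_i1 = 35.95 cm; m₁ = −d_i1/d_o1 = -0.2397.
d_o2 = 85.5 − (35.95) = 49.55 cm.
Lens 2: 1/d_i2 = 1/(26.0) − 1/(49.55) = 0.01828, so d_i2 = 54.70 cm; m₂ = −d_i2/d_o2 = -1.104.
m = m₁·m₂ = (-0.2397)(-1.104) = +0.265.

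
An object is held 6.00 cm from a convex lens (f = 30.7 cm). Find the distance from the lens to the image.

7.46 cm

Lens equation: 1/q = 1/f − 1/p = 1/(30.70) − 1/(6.00) = 0.03257 − 0.1667 = -0.1341, so q = -7.46 cm.
The image is virtual, upright and enlarged, on the same side as the object.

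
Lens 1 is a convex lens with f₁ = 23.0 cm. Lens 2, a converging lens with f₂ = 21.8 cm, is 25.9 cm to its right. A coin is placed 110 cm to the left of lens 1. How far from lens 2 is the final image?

Lens 1: 1/d_i1 = 1/f₁ − 1/d_o1 = 1/(23.0) − 1/(110) = 0.03439, so d_i1 = 29.08 cm.
The intermediate image is 29.08 cm to the right of lens 1, which lies 3.180 cm to the right of lens 2 — a virtual object — so d_o2 = −3.180 cm.
Lens 2: 1/d_i2 = 1/f₂ − 1/d_o2 = 1/(21.8) − 1/(-3.180) = 0.3603, so d_i2 = 2.78 cm.
The final image is real, 2.78 cm to the right of lens 2 (overall magnification ≈ -0.23).

2.78 cm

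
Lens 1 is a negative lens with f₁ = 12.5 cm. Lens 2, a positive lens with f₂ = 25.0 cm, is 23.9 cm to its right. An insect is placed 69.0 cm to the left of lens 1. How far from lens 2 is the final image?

90.9 cm

Lens 1 is diverging, so f₁ = −12.5 cm.
Lens 1: 1/d_i1 = 1/f₁ − 1/d_o1 = 1/(-12.5) − 1/(69.0) = -0.09449, so d_i1 = -10.58 cm.
The intermediate image is 10.58 cm to the left of lens 1 (virtual), which is 23.9 − (-10.58) = 34.48 cm to the left of lens 2, so d_o2 = +34.48 cm.
Lens 2: 1/d_i2 = 1/f₂ − 1/d_o2 = 1/(25.0) − 1/(34.48) = 0.01100, so d_i2 = 90.9 cm.
The final image is real, 90.9 cm to the right of lens 2 (overall magnification ≈ -0.40).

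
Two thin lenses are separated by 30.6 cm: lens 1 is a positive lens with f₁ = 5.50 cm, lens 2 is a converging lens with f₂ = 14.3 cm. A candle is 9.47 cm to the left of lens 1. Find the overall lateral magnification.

m = +6.23

Lens 1: 1/d_i1 = 1/(5.50) − 1/(9.47) = 0.07622, so d_i1 = 13.12 cm; m₁ = −d_i1/d_o1 = -1.385.
d_o2 = 30.6 − (13.12) = 17.48 cm.
Lens 2: 1/d_i2 = 1/(14.3) − 1/(17.48) = 0.01272, so d_i2 = 78.61 cm; m₂ = −d_i2/d_o2 = -4.497.
m = m₁·m₂ = (-1.385)(-4.497) = +6.23.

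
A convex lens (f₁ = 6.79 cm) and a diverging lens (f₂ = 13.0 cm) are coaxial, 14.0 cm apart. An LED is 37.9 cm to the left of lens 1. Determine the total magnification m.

m = -0.152

Lens 1: 1/d_i1 = 1/(6.79) − 1/(37.9) = 0.1209, so d_i1 = 8.272 cm; m₁ = −d_i1/d_o1 = -0.2183.
d_o2 = 14.0 − (8.272) = 5.728 cm.
f₂ = −13.0 cm (diverging).
Lens 2: 1/d_i2 = 1/(-13.0) − 1/(5.728) = -0.2515, so d_i2 = -3.976 cm; m₂ = −d_i2/d_o2 = +0.6941.
m = m₁·m₂ = (-0.2183)(+0.6941) = -0.152.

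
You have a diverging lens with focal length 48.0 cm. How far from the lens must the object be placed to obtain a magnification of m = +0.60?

32.0 cm

For a diverging lens, f = -48.0 cm.
m = −d_i/d_o ⇒ d_i = −m·d_o.
1/f = 1/d_o + 1/d_i = 1/d_o − 1/(m·d_o) = (1 − 1/m)/d_o, so d_o = f(1 − 1/m) = (-48.00)(1 − 1/(+0.60)) = 32.0 cm.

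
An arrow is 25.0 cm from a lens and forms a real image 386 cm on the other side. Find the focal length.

f = 23.5 cm (converging)

Real image ⇒ d_i = +386 cm.
1/f = 1/d_o + 1/d_i = 1/(25.0) + 1/(386) = 0.04259, so f = 23.5 cm.
Since f is positive, the lens is converging.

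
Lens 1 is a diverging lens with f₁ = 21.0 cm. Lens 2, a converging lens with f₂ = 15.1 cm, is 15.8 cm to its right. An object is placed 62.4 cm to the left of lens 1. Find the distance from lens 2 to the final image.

Lens 1 is diverging, so f₁ = −21.0 cm.
Lens 1: 1/d_i1 = 1/f₁ − 1/d_o1 = 1/(-21.0) − 1/(62.4) = -0.06364, so d_i1 = -15.71 cm.
The intermediate image is 15.71 cm to the left of lens 1 (virtual), which is 15.8 − (-15.71) = 31.51 cm to the left of lens 2, so d_o2 = +31.51 cm.
Lens 2: 1/d_i2 = 1/f₂ − 1/d_o2 = 1/(15.1) − 1/(31.51) = 0.03449, so d_i2 = 29.0 cm.
The final image is real, 29.0 cm to the right of lens 2 (overall magnification ≈ -0.23).

29.0 cm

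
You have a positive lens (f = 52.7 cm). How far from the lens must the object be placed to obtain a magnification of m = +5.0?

m = −d_i/d_o ⇒ d_i = −m·d_o.
1/f = 1/d_o + 1/d_i = 1/d_o − 1/(m·d_o) = (1 − 1/m)/d_o, so d_o = f(1 − 1/m) = (52.70)(1 − 1/(+5.0)) = 42.2 cm.

42.2 cm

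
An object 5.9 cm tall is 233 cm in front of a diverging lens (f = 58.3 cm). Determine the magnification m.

m = +0.200

For a diverging lens, f = -58.3 cm.
1/d_i = 1/f − 1/d_o = 1/(-58.30) − 1/(233) = -0.02144, so d_i = -46.63 cm.
m = −d_i/d_o = −(-46.63)/(233) = +0.200.
The image is virtual, upright and reduced, on the same side as the object.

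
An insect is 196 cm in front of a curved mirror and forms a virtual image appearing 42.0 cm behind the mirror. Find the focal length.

f = -53.5 cm (convex)

Virtual image ⇒ d_i = −42.0 cm.
1/f = 1/d_o + 1/d_i = 1/(196) + 1/(-42.0) = -0.01871, so f = -53.5 cm.
Since f is negative, the curved mirror is convex.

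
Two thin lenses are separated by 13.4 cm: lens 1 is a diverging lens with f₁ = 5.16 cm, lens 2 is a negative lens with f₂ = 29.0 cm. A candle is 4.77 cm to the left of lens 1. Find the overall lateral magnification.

f₁ = −5.16 cm (diverging).
Lens 1: 1/d_i1 = 1/(-5.16) − 1/(4.77) = -0.4034, so d_i1 = -2.479 cm; m₁ = −d_i1/d_o1 = +0.5197.
d_o2 = 13.4 − (-2.479) = 15.88 cm.
f₂ = −29.0 cm (diverging).
Lens 2: 1/d_i2 = 1/(-29.0) − 1/(15.88) = -0.09746, so d_i2 = -10.26 cm; m₂ = −d_i2/d_o2 = +0.6462.
m = m₁·m₂ = (+0.5197)(+0.6462) = +0.336.

m = +0.336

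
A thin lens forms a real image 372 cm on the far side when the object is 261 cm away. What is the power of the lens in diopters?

d_i = +372 cm.
1/f = 1/d_o + 1/d_i = 1/(261) + 1/(372) = 0.006520 cm⁻¹.
f = 153.4 cm = 1.534 m, so P = 1/f = +0.652 D.

P = +0.652 D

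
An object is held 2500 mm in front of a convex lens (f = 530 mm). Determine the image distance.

Thin-lens equation: 1/d_i = 1/f − 1/d_o = 1/(530.0) − 1/(2500) = 0.001887 − 0.0004000 = 0.001487, so d_i = 673 mm.
The image is real, inverted and reduced, on the far side of the lens.

673 mm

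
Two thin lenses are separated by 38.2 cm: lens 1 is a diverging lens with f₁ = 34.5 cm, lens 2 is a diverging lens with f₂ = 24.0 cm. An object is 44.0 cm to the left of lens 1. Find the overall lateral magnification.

f₁ = −34.5 cm (diverging).
Lens 1: 1/d_i1 = 1/(-34.5) − 1/(44.0) = -0.05171, so d_i1 = -19.34 cm; m₁ = −d_i1/d_o1 = +0.4395.
d_o2 = 38.2 − (-19.34) = 57.54 cm.
f₂ = −24.0 cm (diverging).
Lens 2: 1/d_i2 = 1/(-24.0) − 1/(57.54) = -0.05905, so d_i2 = -16.94 cm; m₂ = −d_i2/d_o2 = +0.2943.
m = m₁·m₂ = (+0.4395)(+0.2943) = +0.129.

m = +0.129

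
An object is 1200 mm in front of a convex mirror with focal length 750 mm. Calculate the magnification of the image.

m = +0.385

For a convex mirror, f = -750 mm.
1/d_i = 1/f − 1/d_o = 1/(-750.0) − 1/(1200) = -0.002167, so d_i = -461.5 mm.
m = −d_i/d_o = −(-461.5)/(1200) = +0.385.
The image is virtual, upright and reduced, behind the mirror.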